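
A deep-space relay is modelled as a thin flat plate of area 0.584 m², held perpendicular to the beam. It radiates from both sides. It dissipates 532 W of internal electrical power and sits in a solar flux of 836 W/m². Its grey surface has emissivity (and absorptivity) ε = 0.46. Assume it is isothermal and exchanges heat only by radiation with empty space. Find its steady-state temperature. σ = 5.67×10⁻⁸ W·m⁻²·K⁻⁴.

At steady state, absorbed solar power + internal power = radiated power.
Absorbed: α·S·A_cross = 0.46·836·0.5840 = 224.6 W (cross-section A).
Total input = 224.6 + 532 = 756.6 W.
Radiated: εσ·A_surf·T⁴ with A_surf = 2A = 1.168 m².
T⁴ = 756.6/(0.46·5.67×10⁻⁸·1.168) = 2.484×10¹⁰ K⁴.

T ≈ 397 K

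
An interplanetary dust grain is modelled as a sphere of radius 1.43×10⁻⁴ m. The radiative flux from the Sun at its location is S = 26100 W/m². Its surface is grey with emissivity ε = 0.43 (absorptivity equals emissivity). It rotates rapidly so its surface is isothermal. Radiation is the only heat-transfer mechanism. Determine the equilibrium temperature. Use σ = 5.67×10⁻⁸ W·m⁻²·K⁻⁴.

T ≈ 582 K

At equilibrium, absorbed power = emitted power.
Absorbing cross-section = πr² = 6.424×10⁻⁸ m²; emitting surface = 4πr² = 2.570×10⁻⁷ m² (ratio 4).
εS·A_cross = εσ·A_surf·T⁴  ⇒  T⁴ = S/(4σ)   (ε cancels).
T⁴ = 26100/(4·5.67×10⁻⁸) = 1.151×10¹¹ K⁴.
T = (1.151×10¹¹)^(1/4).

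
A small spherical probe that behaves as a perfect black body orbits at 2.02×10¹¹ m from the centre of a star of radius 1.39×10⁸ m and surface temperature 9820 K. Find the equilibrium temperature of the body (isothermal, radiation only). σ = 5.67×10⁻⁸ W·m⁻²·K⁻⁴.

The star's surface emits σT_*⁴; at distance d the flux is S = σT_*⁴(R_*/d)².
S = 5.67×10⁻⁸·(9820)⁴·(1.39×10⁸/2.02×10¹¹)² = 249.7 W/m².
For an isothermal sphere T⁴ = (1−a)S/(4σ) = 1.101×10⁹ K⁴.

T ≈ 182 K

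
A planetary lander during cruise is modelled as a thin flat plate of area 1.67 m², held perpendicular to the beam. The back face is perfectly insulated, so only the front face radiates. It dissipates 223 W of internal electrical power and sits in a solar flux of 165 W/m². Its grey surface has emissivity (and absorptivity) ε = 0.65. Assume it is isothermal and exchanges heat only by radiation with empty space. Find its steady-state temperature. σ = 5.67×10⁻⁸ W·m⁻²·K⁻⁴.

T ≈ 284 K

At steady state, absorbed solar power + internal power = radiated power.
Absorbed: α·S·A_cross = 0.65·165·1.670 = 179.1 W (cross-section A).
Total input = 179.1 + 223 = 402.1 W.
Radiated: εσ·A_surf·T⁴ with A_surf = A = 1.670 m².
T⁴ = 402.1/(0.65·5.67×10⁻⁸·1.670) = 6.533×10⁹ K⁴.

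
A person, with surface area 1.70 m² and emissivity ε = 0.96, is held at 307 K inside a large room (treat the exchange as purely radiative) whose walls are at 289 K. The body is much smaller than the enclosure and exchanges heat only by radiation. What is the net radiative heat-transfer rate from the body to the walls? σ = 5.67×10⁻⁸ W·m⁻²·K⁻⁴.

P_net ≈ 176 W

For a small grey body in a large enclosure: P_net = εσA(T_body⁴ − T_wall⁴).
A = 1.70 m²; T_body⁴ − T_wall⁴ = 8.883×10⁹ − 6.976×10⁹ = 1.907×10⁹ K⁴.
|P_net| = 0.96·5.67×10⁻⁸·1.700·1.907×10⁹.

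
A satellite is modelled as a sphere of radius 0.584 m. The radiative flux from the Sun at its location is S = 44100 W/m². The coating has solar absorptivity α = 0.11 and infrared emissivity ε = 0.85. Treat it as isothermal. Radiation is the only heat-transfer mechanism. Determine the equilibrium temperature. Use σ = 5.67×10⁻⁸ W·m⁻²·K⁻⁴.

At equilibrium, absorbed power = emitted power.
Absorbing cross-section = πr² = 1.071 m²; emitting surface = 4πr² = 4.286 m² (ratio 4).
αS·A_cross = εσ·A_surf·T⁴  ⇒  T⁴ = αS/(ε·4σ).
T⁴ = 0.110·44100/(0.85·4·5.67×10⁻⁸) = 2.516×10¹⁰ K⁴.
T = (2.516×10¹⁰)^(1/4).

T ≈ 398 K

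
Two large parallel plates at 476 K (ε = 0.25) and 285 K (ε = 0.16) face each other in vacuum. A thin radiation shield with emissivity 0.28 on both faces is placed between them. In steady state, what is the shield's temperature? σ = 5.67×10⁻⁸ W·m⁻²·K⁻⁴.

In steady state the net flux on the hot side equals that on the cold side.
σ(T₁⁴−T_s⁴)/D₁ = σ(T_s⁴−T₂⁴)/D₂, with D₁ = 1/ε₁+1/ε_s−1 = 6.571, D₂ = 1/ε_s+1/ε₂−1 = 8.821.
Solve for T_s⁴: T_s⁴ = (D₂·T₁⁴ + D₁·T₂⁴)/(D₁+D₂) = 3.224×10¹⁰ K⁴.

T_s ≈ 424 K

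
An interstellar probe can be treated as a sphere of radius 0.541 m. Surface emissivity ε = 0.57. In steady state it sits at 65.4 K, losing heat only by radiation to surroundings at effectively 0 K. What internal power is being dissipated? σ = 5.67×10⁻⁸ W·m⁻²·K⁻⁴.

Steady state: P = εσA T⁴.
A = 4πr² = 3.678 m²; T⁴ = (65.4)⁴ = 1.829×10⁷ K⁴.
P = 0.57 × 5.67×10⁻⁸ × 3.678 × 1.829×10⁷.

P ≈ 2.17 W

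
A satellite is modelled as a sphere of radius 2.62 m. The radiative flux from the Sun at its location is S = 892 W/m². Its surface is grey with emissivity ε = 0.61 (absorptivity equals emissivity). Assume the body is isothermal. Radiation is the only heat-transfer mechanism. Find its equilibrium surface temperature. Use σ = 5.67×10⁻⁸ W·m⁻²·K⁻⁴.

T ≈ 250 K

At equilibrium, absorbed power = emitted power.
Absorbing cross-section = πr² = 21.57 m²; emitting surface = 4πr² = 86.26 m² (ratio 4).
εS·A_cross = εσ·A_surf·T⁴  ⇒  T⁴ = S/(4σ)   (ε cancels).
T⁴ = 892/(4·5.67×10⁻⁸) = 3.933×10⁹ K⁴.
T = (3.933×10⁹)^(1/4).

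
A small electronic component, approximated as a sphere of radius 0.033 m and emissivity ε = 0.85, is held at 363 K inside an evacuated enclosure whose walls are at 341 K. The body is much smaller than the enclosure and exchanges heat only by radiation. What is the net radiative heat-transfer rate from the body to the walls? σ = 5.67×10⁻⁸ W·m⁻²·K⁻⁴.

P_net ≈ 2.53 W

For a small grey body in a large enclosure: P_net = εσA(T_body⁴ − T_wall⁴).
A = 4πr² = 0.01368 m²; T_body⁴ − T_wall⁴ = 1.736×10¹⁰ − 1.352×10¹⁰ = 3.842×10⁹ K⁴.
|P_net| = 0.85·5.67×10⁻⁸·0.01368·3.842×10⁹.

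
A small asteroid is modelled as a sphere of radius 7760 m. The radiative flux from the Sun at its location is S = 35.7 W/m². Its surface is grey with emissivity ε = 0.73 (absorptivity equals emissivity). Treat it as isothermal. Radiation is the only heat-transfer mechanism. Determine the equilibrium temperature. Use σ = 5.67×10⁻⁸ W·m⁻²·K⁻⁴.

T ≈ 112 K

At equilibrium, absorbed power = emitted power.
Absorbing cross-section = πr² = 1.892×10⁸ m²; emitting surface = 4πr² = 7.567×10⁸ m² (ratio 4).
εS·A_cross = εσ·A_surf·T⁴  ⇒  T⁴ = S/(4σ)   (ε cancels).
T⁴ = 35.7/(4·5.67×10⁻⁸) = 1.574×10⁸ K⁴.
T = (1.574×10⁸)^(1/4).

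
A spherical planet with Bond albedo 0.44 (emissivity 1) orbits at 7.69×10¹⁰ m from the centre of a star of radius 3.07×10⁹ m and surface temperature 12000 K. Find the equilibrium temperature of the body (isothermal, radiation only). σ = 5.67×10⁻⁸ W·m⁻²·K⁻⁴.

The star's surface emits σT_*⁴; at distance d the flux is S = σT_*⁴(R_*/d)².
S = 5.67×10⁻⁸·(12000)⁴·(3.07×10⁹/7.69×10¹⁰)² = 1.874×10⁶ W/m².
For an isothermal sphere T⁴ = (1−a)S/(4σ) = 4.627×10¹² K⁴.

T ≈ 1470 K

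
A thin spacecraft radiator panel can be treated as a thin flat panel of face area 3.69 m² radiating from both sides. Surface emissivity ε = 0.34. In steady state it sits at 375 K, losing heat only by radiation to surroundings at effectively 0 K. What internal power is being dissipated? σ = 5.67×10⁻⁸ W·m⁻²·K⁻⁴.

P ≈ 2810 W

Steady state: P = εσA T⁴.
A = 2·3.69 = 7.380 m²; T⁴ = (375)⁴ = 1.978×10¹⁰ K⁴.
P = 0.34 × 5.67×10⁻⁸ × 7.380 × 1.978×10¹⁰.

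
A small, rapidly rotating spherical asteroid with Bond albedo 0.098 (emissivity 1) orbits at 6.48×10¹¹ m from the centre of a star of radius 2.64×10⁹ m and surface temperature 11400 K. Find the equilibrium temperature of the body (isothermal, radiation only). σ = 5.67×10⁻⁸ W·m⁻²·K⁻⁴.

The star's surface emits σT_*⁴; at distance d the flux is S = σT_*⁴(R_*/d)².
S = 5.67×10⁻⁸·(11400)⁴·(2.64×10⁹/6.48×10¹¹)² = 15890 W/m².
For an isothermal sphere T⁴ = (1−a)S/(4σ) = 6.322×10¹⁰ K⁴.

T ≈ 501 K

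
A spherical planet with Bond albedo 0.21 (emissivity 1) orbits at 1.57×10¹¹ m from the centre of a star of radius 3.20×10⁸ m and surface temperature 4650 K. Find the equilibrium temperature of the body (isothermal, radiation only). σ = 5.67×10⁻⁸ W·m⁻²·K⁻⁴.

The star's surface emits σT_*⁴; at distance d the flux is S = σT_*⁴(R_*/d)².
S = 5.67×10⁻⁸·(4650)⁴·(3.20×10⁸/1.57×10¹¹)² = 110.1 W/m².
For an isothermal sphere T⁴ = (1−a)S/(4σ) = 3.836×10⁸ K⁴.

T ≈ 140 K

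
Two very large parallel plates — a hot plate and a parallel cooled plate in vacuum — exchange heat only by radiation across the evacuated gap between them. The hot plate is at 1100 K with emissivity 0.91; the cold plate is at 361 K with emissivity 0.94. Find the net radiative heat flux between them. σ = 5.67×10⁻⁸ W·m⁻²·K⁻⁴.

For two infinite grey parallel plates, q = σ(T₁⁴ − T₂⁴)/(1/ε₁ + 1/ε₂ − 1).
T₁⁴ − T₂⁴ = 1.464×10¹² − 1.698×10¹⁰ = 1.447×10¹² K⁴.
1/ε₁ + 1/ε₂ − 1 = 1.099 + 1.064 − 1 = 1.163.
q = 5.67×10⁻⁸ × 1.447×10¹² / 1.163.

q ≈ 70600 W/m²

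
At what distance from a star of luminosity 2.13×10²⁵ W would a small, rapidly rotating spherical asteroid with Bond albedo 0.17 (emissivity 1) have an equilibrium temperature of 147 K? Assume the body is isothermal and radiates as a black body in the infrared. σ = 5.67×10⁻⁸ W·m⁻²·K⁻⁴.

For an isothermal black-emitting sphere, (1−a)S·πr² = σ·4πr²·T⁴ ⇒ S = 4σT⁴/(1−a).
S = 4·5.67×10⁻⁸·(147)⁴/0.830 = 127.6 W/m².
Flux falls as S = L/(4πd²), so d = √(L/(4πS)) = √(2.13×10²⁵/(4π·127.6)).

d ≈ 1.15×10¹¹ m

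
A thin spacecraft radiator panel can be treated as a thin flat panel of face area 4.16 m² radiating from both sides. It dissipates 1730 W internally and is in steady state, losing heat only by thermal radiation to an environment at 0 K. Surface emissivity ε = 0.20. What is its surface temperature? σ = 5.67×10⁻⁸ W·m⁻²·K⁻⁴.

Steady state: internal power = radiated power, P = εσA T⁴.
Radiating area A = 2·4.16 = 8.320 m².
T⁴ = P/(εσA) = 1730/(0.20·5.67×10⁻⁸·8.320) = 1.834×10¹⁰ K⁴.
T = (1.834×10¹⁰)^(1/4).

T ≈ 368 K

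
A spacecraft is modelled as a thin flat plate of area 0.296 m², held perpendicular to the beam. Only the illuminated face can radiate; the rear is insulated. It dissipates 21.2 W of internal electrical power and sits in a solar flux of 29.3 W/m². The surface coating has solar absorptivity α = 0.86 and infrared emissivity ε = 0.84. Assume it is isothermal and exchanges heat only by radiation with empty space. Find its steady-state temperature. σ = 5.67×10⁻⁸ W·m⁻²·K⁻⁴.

At steady state, absorbed solar power + internal power = radiated power.
Absorbed: α·S·A_cross = 0.86·29.3·0.2960 = 7.459 W (cross-section A).
Total input = 7.459 + 21.2 = 28.66 W.
Radiated: εσ·A_surf·T⁴ with A_surf = A = 0.2960 m².
T⁴ = 28.66/(0.84·5.67×10⁻⁸·0.2960) = 2.033×10⁹ K⁴.

T ≈ 212 K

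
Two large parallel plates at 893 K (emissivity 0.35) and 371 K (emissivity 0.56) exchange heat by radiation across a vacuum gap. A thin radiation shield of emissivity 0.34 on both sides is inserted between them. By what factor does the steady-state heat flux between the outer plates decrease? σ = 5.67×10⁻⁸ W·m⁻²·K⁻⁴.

Without shield: q₀ = σΔ(T⁴)/(1/ε₁+1/ε₂−1) with denominator 3.643.
With shield the two gaps are in series; the resistances add: (1/ε₁+1/ε_s−1)+(1/ε_s+1/ε₂−1) = 4.798+3.727 = 8.525.
Heat-flux ratio q₀/q = 8.525/3.643.

factor ≈ 2.34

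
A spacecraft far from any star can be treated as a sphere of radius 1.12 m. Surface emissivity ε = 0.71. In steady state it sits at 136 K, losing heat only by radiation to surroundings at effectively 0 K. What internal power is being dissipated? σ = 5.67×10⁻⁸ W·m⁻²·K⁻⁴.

Steady state: P = εσA T⁴.
A = 4πr² = 15.76 m²; T⁴ = (136)⁴ = 3.421×10⁸ K⁴.
P = 0.71 × 5.67×10⁻⁸ × 15.76 × 3.421×10⁸.

P ≈ 217 W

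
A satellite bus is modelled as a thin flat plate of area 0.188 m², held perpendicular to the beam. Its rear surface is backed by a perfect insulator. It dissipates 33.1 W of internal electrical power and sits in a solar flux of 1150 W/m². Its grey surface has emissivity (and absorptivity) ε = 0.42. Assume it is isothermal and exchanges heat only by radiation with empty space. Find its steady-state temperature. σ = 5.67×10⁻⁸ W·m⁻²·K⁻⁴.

At steady state, absorbed solar power + internal power = radiated power.
Absorbed: α·S·A_cross = 0.42·1150·0.1880 = 90.80 W (cross-section A).
Total input = 90.80 + 33.1 = 123.9 W.
Radiated: εσ·A_surf·T⁴ with A_surf = A = 0.1880 m².
T⁴ = 123.9/(0.42·5.67×10⁻⁸·0.1880) = 2.768×10¹⁰ K⁴.

T ≈ 408 K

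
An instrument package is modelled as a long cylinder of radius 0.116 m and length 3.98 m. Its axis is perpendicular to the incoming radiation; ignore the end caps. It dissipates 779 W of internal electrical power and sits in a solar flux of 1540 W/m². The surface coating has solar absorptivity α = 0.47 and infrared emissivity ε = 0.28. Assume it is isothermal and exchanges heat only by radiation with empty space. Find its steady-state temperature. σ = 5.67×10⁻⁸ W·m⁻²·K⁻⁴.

T ≈ 421 K

At steady state, absorbed solar power + internal power = radiated power.
Absorbed: α·S·A_cross = 0.47·1540·0.9234 = 668.3 W (cross-section 2rL).
Total input = 668.3 + 779 = 1447 W.
Radiated: εσ·A_surf·T⁴ with A_surf = 2πrL = 2.901 m².
T⁴ = 1447/(0.28·5.67×10⁻⁸·2.901) = 3.143×10¹⁰ K⁴.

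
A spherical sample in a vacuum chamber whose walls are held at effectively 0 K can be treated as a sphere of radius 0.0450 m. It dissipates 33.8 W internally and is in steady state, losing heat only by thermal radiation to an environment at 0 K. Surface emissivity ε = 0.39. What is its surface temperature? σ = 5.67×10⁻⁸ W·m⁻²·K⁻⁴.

Steady state: internal power = radiated power, P = εσA T⁴.
Radiating area A = 4πr² = 0.02545 m².
T⁴ = P/(εσA) = 33.8/(0.39·5.67×10⁻⁸·0.02545) = 6.007×10¹⁰ K⁴.
T = (6.007×10¹⁰)^(1/4).

T ≈ 495 K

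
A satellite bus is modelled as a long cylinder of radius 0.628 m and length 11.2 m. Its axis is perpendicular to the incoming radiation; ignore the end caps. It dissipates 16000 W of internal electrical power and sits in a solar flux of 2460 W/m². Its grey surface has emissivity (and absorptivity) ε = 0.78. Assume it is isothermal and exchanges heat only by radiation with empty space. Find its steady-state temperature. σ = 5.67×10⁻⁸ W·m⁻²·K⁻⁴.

At steady state, absorbed solar power + internal power = radiated power.
Absorbed: α·S·A_cross = 0.78·2460·14.07 = 26990 W (cross-section 2rL).
Total input = 26990 + 16000 = 42990 W.
Radiated: εσ·A_surf·T⁴ with A_surf = 2πrL = 44.19 m².
T⁴ = 42990/(0.78·5.67×10⁻⁸·44.19) = 2.200×10¹⁰ K⁴.

T ≈ 385 K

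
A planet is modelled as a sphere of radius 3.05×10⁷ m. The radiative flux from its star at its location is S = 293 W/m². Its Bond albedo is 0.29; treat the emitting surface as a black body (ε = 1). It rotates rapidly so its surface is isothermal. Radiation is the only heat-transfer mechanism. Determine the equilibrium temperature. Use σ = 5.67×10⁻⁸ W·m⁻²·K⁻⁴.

At equilibrium, absorbed power = emitted power.
Absorbing cross-section = πr² = 2.922×10¹⁵ m²; emitting surface = 4πr² = 1.169×10¹⁶ m² (ratio 4).
(1−a)S·A_cross = εσ·A_surf·T⁴  ⇒  T⁴ = (1−a)S/(4σ).
T⁴ = 0.710·293/(4·5.67×10⁻⁸) = 9.172×10⁸ K⁴.
T = (9.172×10⁸)^(1/4).

T ≈ 174 K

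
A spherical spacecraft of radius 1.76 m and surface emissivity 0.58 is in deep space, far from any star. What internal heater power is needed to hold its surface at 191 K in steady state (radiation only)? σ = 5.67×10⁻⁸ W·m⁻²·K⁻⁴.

P = εσ·4πr²·T⁴.
4πr² = 38.93 m²; T⁴ = 1.331×10⁹ K⁴.
P = 0.58·5.67×10⁻⁸·38.93·1.331×10⁹.

P ≈ 1700 W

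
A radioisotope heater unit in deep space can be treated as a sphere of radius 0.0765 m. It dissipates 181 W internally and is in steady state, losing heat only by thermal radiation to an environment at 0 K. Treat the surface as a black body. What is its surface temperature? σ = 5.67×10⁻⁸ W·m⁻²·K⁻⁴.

Steady state: internal power = radiated power, P = εσA T⁴.
Radiating area A = 4πr² = 0.07354 m².
T⁴ = P/(εσA) = 181/(1.0·5.67×10⁻⁸·0.07354) = 4.341×10¹⁰ K⁴.
T = (4.341×10¹⁰)^(1/4).

T ≈ 456 K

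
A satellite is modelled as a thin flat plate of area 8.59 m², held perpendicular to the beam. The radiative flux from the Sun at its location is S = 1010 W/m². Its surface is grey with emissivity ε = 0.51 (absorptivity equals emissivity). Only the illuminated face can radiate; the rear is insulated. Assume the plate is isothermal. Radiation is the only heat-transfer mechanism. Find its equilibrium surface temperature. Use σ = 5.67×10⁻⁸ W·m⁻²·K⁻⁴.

T ≈ 365 K

At equilibrium, absorbed power = emitted power.
Absorbing cross-section = A = 8.590 m²; emitting surface = A = 8.590 m² (ratio 1).
εS·A_cross = εσ·A_surf·T⁴  ⇒  T⁴ = S/(1σ)   (ε cancels).
T⁴ = 1010/(1·5.67×10⁻⁸) = 1.781×10¹⁰ K⁴.
T = (1.781×10¹⁰)^(1/4).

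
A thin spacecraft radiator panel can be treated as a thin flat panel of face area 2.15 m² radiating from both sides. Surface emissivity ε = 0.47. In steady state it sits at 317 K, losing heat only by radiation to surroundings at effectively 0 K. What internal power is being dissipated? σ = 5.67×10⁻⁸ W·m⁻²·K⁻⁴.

P ≈ 1160 W

Steady state: P = εσA T⁴.
A = 2·2.15 = 4.300 m²; T⁴ = (317)⁴ = 1.010×10¹⁰ K⁴.
P = 0.47 × 5.67×10⁻⁸ × 4.300 × 1.010×10¹⁰.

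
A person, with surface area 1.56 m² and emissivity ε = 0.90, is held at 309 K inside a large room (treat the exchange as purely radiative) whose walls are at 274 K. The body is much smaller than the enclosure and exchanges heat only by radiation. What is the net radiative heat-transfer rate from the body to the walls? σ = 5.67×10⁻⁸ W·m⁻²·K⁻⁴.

P_net ≈ 277 W

For a small grey body in a large enclosure: P_net = εσA(T_body⁴ − T_wall⁴).
A = 1.56 m²; T_body⁴ − T_wall⁴ = 9.117×10⁹ − 5.636×10⁹ = 3.480×10⁹ K⁴.
|P_net| = 0.90·5.67×10⁻⁸·1.560·3.480×10⁹.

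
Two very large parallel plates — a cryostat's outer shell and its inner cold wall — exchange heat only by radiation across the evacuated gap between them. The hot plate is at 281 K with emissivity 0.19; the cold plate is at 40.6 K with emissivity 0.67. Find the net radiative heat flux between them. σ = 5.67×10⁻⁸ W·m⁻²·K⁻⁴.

For two infinite grey parallel plates, q = σ(T₁⁴ − T₂⁴)/(1/ε₁ + 1/ε₂ − 1).
T₁⁴ − T₂⁴ = 6.235×10⁹ − 2.717×10⁶ = 6.232×10⁹ K⁴.
1/ε₁ + 1/ε₂ − 1 = 5.263 + 1.493 − 1 = 5.756.
q = 5.67×10⁻⁸ × 6.232×10⁹ / 5.756.

q ≈ 61.4 W/m²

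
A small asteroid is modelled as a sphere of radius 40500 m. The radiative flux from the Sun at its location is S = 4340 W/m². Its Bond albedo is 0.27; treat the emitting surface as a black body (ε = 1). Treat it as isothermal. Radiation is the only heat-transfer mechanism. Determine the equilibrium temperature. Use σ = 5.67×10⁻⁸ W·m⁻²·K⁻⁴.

T ≈ 344 K

At equilibrium, absorbed power = emitted power.
Absorbing cross-section = πr² = 5.153×10⁹ m²; emitting surface = 4πr² = 2.061×10¹⁰ m² (ratio 4).
(1−a)S·A_cross = εσ·A_surf·T⁴  ⇒  T⁴ = (1−a)S/(4σ).
T⁴ = 0.730·4340/(4·5.67×10⁻⁸) = 1.397×10¹⁰ K⁴.
T = (1.397×10¹⁰)^(1/4).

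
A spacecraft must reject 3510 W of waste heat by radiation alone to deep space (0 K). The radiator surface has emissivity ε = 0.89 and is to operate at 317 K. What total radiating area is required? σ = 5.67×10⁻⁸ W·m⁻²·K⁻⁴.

P = εσA T⁴ ⇒ A = P/(εσT⁴).
T⁴ = 1.010×10¹⁰ K⁴.
A = 3510/(0.89 × 5.67×10⁻⁸ × 1.010×10¹⁰).

A ≈ 6.89 m²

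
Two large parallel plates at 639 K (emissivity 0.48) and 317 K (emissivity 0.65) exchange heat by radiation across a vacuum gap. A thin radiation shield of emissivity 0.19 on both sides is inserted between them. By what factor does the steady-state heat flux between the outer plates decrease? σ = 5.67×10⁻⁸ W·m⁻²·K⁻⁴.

Without shield: q₀ = σΔ(T⁴)/(1/ε₁+1/ε₂−1) with denominator 2.622.
With shield the two gaps are in series; the resistances add: (1/ε₁+1/ε_s−1)+(1/ε_s+1/ε₂−1) = 6.346+5.802 = 12.15.
Heat-flux ratio q₀/q = 12.15/2.622.

factor ≈ 4.63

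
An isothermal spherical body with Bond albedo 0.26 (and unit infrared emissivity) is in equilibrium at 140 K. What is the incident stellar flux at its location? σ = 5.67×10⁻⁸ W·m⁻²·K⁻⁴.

S ≈ 118 W/m²

(1−a)S·πr² = σ·4πr²·T⁴ ⇒ S = 4σT⁴/(1−a).
S = 4·5.67×10⁻⁸·3.842×10⁸/0.740.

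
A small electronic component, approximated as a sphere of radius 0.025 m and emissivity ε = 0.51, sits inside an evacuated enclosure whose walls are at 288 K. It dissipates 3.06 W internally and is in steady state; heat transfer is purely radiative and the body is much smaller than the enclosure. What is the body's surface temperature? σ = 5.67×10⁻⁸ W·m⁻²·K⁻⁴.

For a small grey body in a large enclosure, net radiated power = εσA(T⁴ − T_w⁴).
Steady state: P = εσA(T⁴ − T_w⁴) with A = 4πr² = 0.007854 m².
T⁴ = P/(εσA) + T_w⁴ = 3.06/(0.51·5.67×10⁻⁸·0.007854) + (288)⁴
    = 1.347×10¹⁰ + 6.880×10⁹ = 2.035×10¹⁰ K⁴.

T ≈ 378 K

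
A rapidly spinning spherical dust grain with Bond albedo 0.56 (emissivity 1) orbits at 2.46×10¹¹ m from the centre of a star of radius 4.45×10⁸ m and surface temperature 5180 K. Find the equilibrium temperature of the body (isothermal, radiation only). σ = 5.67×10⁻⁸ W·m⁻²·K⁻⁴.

T ≈ 127 K

The star's surface emits σT_*⁴; at distance d the flux is S = σT_*⁴(R_*/d)².
S = 5.67×10⁻⁸·(5180)⁴·(4.45×10⁸/2.46×10¹¹)² = 133.6 W/m².
For an isothermal sphere T⁴ = (1−a)S/(4σ) = 2.592×10⁸ K⁴.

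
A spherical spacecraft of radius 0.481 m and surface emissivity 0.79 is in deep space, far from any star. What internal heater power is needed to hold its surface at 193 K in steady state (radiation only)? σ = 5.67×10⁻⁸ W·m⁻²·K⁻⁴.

P = εσ·4πr²·T⁴.
4πr² = 2.907 m²; T⁴ = 1.387×10⁹ K⁴.
P = 0.79·5.67×10⁻⁸·2.907·1.387×10⁹.

P ≈ 181 W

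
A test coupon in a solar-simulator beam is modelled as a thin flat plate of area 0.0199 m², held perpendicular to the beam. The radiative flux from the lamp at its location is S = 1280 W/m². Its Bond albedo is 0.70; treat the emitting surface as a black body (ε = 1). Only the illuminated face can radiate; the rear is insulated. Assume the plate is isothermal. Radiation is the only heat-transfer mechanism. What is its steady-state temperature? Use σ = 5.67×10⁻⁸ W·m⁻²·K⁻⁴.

At equilibrium, absorbed power = emitted power.
Absorbing cross-section = A = 0.01990 m²; emitting surface = A = 0.01990 m² (ratio 1).
(1−a)S·A_cross = εσ·A_surf·T⁴  ⇒  T⁴ = (1−a)S/(1σ).
T⁴ = 0.300·1280/(1·5.67×10⁻⁸) = 6.772×10⁹ K⁴.
T = (6.772×10⁹)^(1/4).

T ≈ 287 K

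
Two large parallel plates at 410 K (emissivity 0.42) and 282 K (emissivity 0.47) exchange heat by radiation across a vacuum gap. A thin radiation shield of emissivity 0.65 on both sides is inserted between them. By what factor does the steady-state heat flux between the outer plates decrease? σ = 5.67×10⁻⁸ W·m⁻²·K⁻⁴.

Without shield: q₀ = σΔ(T⁴)/(1/ε₁+1/ε₂−1) with denominator 3.509.
With shield the two gaps are in series; the resistances add: (1/ε₁+1/ε_s−1)+(1/ε_s+1/ε₂−1) = 2.919+2.666 = 5.586.
Heat-flux ratio q₀/q = 5.586/3.509.

factor ≈ 1.59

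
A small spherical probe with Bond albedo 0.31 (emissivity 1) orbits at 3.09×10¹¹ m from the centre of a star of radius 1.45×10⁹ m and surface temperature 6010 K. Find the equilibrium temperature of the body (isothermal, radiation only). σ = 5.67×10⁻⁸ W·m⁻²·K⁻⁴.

T ≈ 265 K

The star's surface emits σT_*⁴; at distance d the flux is S = σT_*⁴(R_*/d)².
S = 5.67×10⁻⁸·(6010)⁴·(1.45×10⁹/3.09×10¹¹)² = 1629 W/m².
For an isothermal sphere T⁴ = (1−a)S/(4σ) = 4.956×10⁹ K⁴.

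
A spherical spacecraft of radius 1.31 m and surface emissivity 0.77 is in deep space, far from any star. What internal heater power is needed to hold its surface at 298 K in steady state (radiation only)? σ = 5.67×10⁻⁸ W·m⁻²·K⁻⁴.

P = εσ·4πr²·T⁴.
4πr² = 21.57 m²; T⁴ = 7.886×10⁹ K⁴.
P = 0.77·5.67×10⁻⁸·21.57·7.886×10⁹.

P ≈ 7420 W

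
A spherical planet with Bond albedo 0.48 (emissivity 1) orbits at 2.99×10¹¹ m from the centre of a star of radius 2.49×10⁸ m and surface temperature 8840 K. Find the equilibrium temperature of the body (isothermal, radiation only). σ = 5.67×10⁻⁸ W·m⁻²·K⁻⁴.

The star's surface emits σT_*⁴; at distance d the flux is S = σT_*⁴(R_*/d)².
S = 5.67×10⁻⁸·(8840)⁴·(2.49×10⁸/2.99×10¹¹)² = 240.1 W/m².
For an isothermal sphere T⁴ = (1−a)S/(4σ) = 5.506×10⁸ K⁴.

T ≈ 153 K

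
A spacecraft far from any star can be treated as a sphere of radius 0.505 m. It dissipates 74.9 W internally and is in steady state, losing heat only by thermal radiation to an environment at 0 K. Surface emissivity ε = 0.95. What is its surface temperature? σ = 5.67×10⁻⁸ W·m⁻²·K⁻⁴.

T ≈ 144 K

Steady state: internal power = radiated power, P = εσA T⁴.
Radiating area A = 4πr² = 3.205 m².
T⁴ = P/(εσA) = 74.9/(0.95·5.67×10⁻⁸·3.205) = 4.339×10⁸ K⁴.
T = (4.339×10⁸)^(1/4).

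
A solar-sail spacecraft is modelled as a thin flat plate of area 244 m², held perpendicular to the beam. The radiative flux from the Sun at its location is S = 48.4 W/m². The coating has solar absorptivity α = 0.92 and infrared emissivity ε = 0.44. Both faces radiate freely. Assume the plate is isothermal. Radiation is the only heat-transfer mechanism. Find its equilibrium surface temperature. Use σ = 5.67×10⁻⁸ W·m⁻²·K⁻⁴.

At equilibrium, absorbed power = emitted power.
Absorbing cross-section = A = 244.0 m²; emitting surface = 2A = 488.0 m² (ratio 2).
αS·A_cross = εσ·A_surf·T⁴  ⇒  T⁴ = αS/(ε·2σ).
T⁴ = 0.920·48.4/(0.44·2·5.67×10⁻⁸) = 8.924×10⁸ K⁴.
T = (8.924×10⁸)^(1/4).

T ≈ 173 K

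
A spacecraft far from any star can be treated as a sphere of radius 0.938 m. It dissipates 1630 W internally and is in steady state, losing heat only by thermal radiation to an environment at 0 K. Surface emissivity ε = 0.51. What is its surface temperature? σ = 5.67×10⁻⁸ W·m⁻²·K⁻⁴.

Steady state: internal power = radiated power, P = εσA T⁴.
Radiating area A = 4πr² = 11.06 m².
T⁴ = P/(εσA) = 1630/(0.51·5.67×10⁻⁸·11.06) = 5.098×10⁹ K⁴.
T = (5.098×10⁹)^(1/4).

T ≈ 267 K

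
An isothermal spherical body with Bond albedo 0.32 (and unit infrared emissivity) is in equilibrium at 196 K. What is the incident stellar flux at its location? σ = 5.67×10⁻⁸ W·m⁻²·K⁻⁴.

S ≈ 492 W/m²

(1−a)S·πr² = σ·4πr²·T⁴ ⇒ S = 4σT⁴/(1−a).
S = 4·5.67×10⁻⁸·1.476×10⁹/0.680.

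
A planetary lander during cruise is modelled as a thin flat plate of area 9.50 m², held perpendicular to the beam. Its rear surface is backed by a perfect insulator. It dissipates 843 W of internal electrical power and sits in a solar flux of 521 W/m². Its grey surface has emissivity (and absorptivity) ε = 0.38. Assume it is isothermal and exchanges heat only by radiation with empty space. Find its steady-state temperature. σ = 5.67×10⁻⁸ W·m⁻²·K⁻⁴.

T ≈ 340 K

At steady state, absorbed solar power + internal power = radiated power.
Absorbed: α·S·A_cross = 0.38·521·9.500 = 1881 W (cross-section A).
Total input = 1881 + 843 = 2724 W.
Radiated: εσ·A_surf·T⁴ with A_surf = A = 9.500 m².
T⁴ = 2724/(0.38·5.67×10⁻⁸·9.500) = 1.331×10¹⁰ K⁴.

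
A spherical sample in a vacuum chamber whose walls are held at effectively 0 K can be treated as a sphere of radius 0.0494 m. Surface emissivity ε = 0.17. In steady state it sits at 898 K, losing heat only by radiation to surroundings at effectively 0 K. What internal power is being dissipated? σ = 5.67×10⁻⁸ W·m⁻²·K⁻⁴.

P ≈ 192 W

Steady state: P = εσA T⁴.
A = 4πr² = 0.03067 m²; T⁴ = (898)⁴ = 6.503×10¹¹ K⁴.
P = 0.17 × 5.67×10⁻⁸ × 0.03067 × 6.503×10¹¹.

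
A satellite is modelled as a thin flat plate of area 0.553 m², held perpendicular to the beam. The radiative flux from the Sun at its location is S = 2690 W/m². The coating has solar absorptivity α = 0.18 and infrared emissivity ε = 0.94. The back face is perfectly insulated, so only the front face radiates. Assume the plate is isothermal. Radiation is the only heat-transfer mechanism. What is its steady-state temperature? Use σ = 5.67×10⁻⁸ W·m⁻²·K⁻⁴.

T ≈ 309 K

At equilibrium, absorbed power = emitted power.
Absorbing cross-section = A = 0.5530 m²; emitting surface = A = 0.5530 m² (ratio 1).
αS·A_cross = εσ·A_surf·T⁴  ⇒  T⁴ = αS/(ε·1σ).
T⁴ = 0.180·2690/(0.94·1·5.67×10⁻⁸) = 9.085×10⁹ K⁴.
T = (9.085×10⁹)^(1/4).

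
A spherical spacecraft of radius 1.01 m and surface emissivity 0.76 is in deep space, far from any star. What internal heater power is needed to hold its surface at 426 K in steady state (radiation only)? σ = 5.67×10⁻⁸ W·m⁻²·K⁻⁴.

P ≈ 18200 W

P = εσ·4πr²·T⁴.
4πr² = 12.82 m²; T⁴ = 3.293×10¹⁰ K⁴.
P = 0.76·5.67×10⁻⁸·12.82·3.293×10¹⁰.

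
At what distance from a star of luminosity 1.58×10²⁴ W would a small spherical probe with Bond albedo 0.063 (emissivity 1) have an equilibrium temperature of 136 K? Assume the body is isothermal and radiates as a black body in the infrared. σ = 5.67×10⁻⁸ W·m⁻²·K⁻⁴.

d ≈ 3.90×10¹⁰ m

For an isothermal black-emitting sphere, (1−a)S·πr² = σ·4πr²·T⁴ ⇒ S = 4σT⁴/(1−a).
S = 4·5.67×10⁻⁸·(136)⁴/0.937 = 82.81 W/m².
Flux falls as S = L/(4πd²), so d = √(L/(4πS)) = √(1.58×10²⁴/(4π·82.81)).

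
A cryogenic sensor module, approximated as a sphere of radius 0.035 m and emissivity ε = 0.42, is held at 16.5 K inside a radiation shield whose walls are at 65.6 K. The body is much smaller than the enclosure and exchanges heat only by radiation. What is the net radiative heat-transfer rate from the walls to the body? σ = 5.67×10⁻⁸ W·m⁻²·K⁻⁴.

For a small grey body in a large enclosure: P_net = εσA(T_body⁴ − T_wall⁴).
A = 4πr² = 0.01539 m²; T_body⁴ − T_wall⁴ = 74120 − 1.852×10⁷ = -1.844×10⁷ K⁴.
|P_net| = 0.42·5.67×10⁻⁸·0.01539·1.844×10⁷.

P_net ≈ 0.00676 W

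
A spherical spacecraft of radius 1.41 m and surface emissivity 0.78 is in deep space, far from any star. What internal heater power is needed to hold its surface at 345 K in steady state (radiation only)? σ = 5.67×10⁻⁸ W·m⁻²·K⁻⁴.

P ≈ 15700 W

P = εσ·4πr²·T⁴.
4πr² = 24.98 m²; T⁴ = 1.417×10¹⁰ K⁴.
P = 0.78·5.67×10⁻⁸·24.98·1.417×10¹⁰.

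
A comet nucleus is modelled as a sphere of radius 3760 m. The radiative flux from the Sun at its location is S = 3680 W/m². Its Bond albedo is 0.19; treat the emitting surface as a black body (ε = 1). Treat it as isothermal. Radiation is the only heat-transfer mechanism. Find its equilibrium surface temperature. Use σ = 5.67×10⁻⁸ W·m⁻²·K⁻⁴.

At equilibrium, absorbed power = emitted power.
Absorbing cross-section = πr² = 4.441×10⁷ m²; emitting surface = 4πr² = 1.777×10⁸ m² (ratio 4).
(1−a)S·A_cross = εσ·A_surf·T⁴  ⇒  T⁴ = (1−a)S/(4σ).
T⁴ = 0.810·3680/(4·5.67×10⁻⁸) = 1.314×10¹⁰ K⁴.
T = (1.314×10¹⁰)^(1/4).

T ≈ 339 K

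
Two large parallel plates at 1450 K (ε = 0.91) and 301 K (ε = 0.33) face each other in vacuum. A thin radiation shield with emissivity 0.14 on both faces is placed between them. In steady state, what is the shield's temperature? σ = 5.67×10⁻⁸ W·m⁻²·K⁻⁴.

T_s ≈ 1250 K

In steady state the net flux on the hot side equals that on the cold side.
σ(T₁⁴−T_s⁴)/D₁ = σ(T_s⁴−T₂⁴)/D₂, with D₁ = 1/ε₁+1/ε_s−1 = 7.242, D₂ = 1/ε_s+1/ε₂−1 = 9.173.
Solve for T_s⁴: T_s⁴ = (D₂·T₁⁴ + D₁·T₂⁴)/(D₁+D₂) = 2.474×10¹² K⁴.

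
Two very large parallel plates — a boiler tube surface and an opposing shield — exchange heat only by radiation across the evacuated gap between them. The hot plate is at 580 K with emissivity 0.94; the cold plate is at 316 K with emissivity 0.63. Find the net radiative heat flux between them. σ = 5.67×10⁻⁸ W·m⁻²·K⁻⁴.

For two infinite grey parallel plates, q = σ(T₁⁴ − T₂⁴)/(1/ε₁ + 1/ε₂ − 1).
T₁⁴ − T₂⁴ = 1.132×10¹¹ − 9.971×10⁹ = 1.032×10¹¹ K⁴.
1/ε₁ + 1/ε₂ − 1 = 1.064 + 1.587 − 1 = 1.651.
q = 5.67×10⁻⁸ × 1.032×10¹¹ / 1.651.

q ≈ 3540 W/m²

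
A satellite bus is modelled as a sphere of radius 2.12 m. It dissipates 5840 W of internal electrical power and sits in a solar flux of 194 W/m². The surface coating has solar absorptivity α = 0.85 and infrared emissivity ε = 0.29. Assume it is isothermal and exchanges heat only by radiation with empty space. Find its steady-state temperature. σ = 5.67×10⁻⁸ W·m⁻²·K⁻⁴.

At steady state, absorbed solar power + internal power = radiated power.
Absorbed: α·S·A_cross = 0.85·194·14.12 = 2328 W (cross-section πr²).
Total input = 2328 + 5840 = 8168 W.
Radiated: εσ·A_surf·T⁴ with A_surf = 4πr² = 56.48 m².
T⁴ = 8168/(0.29·5.67×10⁻⁸·56.48) = 8.796×10⁹ K⁴.

T ≈ 306 K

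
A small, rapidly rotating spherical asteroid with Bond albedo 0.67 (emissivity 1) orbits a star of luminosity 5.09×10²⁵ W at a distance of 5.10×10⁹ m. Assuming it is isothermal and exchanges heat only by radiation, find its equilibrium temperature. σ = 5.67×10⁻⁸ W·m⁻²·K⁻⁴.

T ≈ 690 K

First find the stellar flux at distance d: S = L/(4πd²) = 5.09×10²⁵/(4π·(5.10×10⁹)²) = 1.557×10⁵ W/m².
For an isothermal sphere, absorbed (1−a)S·πr² = emitted σ·4πr²·T⁴, so T⁴ = (1−a)S/(4σ).
T⁴ = 0.330·1.557×10⁵/(4·5.67×10⁻⁸) = 2.266×10¹¹ K⁴.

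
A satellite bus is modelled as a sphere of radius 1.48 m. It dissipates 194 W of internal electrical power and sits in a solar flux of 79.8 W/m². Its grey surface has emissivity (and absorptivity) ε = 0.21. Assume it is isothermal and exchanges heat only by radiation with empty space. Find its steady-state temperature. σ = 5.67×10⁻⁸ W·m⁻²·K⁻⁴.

T ≈ 175 K

At steady state, absorbed solar power + internal power = radiated power.
Absorbed: α·S·A_cross = 0.21·79.8·6.881 = 115.3 W (cross-section πr²).
Total input = 115.3 + 194 = 309.3 W.
Radiated: εσ·A_surf·T⁴ with A_surf = 4πr² = 27.53 m².
T⁴ = 309.3/(0.21·5.67×10⁻⁸·27.53) = 9.438×10⁸ K⁴.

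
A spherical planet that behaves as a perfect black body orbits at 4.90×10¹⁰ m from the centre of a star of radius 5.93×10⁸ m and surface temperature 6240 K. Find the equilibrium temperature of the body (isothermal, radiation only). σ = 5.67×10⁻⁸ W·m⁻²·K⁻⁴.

The star's surface emits σT_*⁴; at distance d the flux is S = σT_*⁴(R_*/d)².
S = 5.67×10⁻⁸·(6240)⁴·(5.93×10⁸/4.90×10¹⁰)² = 12590 W/m².
For an isothermal sphere T⁴ = (1−a)S/(4σ) = 5.551×10¹⁰ K⁴.

T ≈ 485 K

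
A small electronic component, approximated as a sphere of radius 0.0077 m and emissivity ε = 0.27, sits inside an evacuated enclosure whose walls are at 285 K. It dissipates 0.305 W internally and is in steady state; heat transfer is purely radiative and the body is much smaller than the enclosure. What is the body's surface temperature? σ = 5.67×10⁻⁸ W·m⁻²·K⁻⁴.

T ≈ 427 K

For a small grey body in a large enclosure, net radiated power = εσA(T⁴ − T_w⁴).
Steady state: P = εσA(T⁴ − T_w⁴) with A = 4πr² = 7.451×10⁻⁴ m².
T⁴ = P/(εσA) + T_w⁴ = 0.305/(0.27·5.67×10⁻⁸·7.451×10⁻⁴) + (285)⁴
    = 2.674×10¹⁰ + 6.598×10⁹ = 3.334×10¹⁰ K⁴.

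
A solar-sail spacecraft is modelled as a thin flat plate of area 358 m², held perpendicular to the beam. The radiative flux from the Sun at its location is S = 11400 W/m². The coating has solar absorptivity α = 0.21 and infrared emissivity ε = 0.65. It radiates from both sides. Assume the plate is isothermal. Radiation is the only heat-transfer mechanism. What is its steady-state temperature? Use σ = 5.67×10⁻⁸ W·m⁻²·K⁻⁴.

At equilibrium, absorbed power = emitted power.
Absorbing cross-section = A = 358.0 m²; emitting surface = 2A = 716.0 m² (ratio 2).
αS·A_cross = εσ·A_surf·T⁴  ⇒  T⁴ = αS/(ε·2σ).
T⁴ = 0.210·11400/(0.65·2·5.67×10⁻⁸) = 3.248×10¹⁰ K⁴.
T = (3.248×10¹⁰)^(1/4).

T ≈ 425 K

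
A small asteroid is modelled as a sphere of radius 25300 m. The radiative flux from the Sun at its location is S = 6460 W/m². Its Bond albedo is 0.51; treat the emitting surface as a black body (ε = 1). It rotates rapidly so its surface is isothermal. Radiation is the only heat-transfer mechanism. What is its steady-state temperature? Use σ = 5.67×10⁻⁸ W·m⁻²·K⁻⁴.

T ≈ 344 K

At equilibrium, absorbed power = emitted power.
Absorbing cross-section = πr² = 2.011×10⁹ m²; emitting surface = 4πr² = 8.044×10⁹ m² (ratio 4).
(1−a)S·A_cross = εσ·A_surf·T⁴  ⇒  T⁴ = (1−a)S/(4σ).
T⁴ = 0.490·6460/(4·5.67×10⁻⁸) = 1.396×10¹⁰ K⁴.
T = (1.396×10¹⁰)^(1/4).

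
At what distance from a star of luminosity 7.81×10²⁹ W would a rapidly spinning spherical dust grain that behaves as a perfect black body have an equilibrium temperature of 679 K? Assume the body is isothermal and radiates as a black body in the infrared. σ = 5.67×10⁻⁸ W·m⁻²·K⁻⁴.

d ≈ 1.14×10¹² m

For an isothermal black-emitting sphere, (1−a)S·πr² = σ·4πr²·T⁴ ⇒ S = 4σT⁴/(1−a).
S = 4·5.67×10⁻⁸·(679)⁴/1.00 = 48210 W/m².
Flux falls as S = L/(4πd²), so d = √(L/(4πS)) = √(7.81×10²⁹/(4π·48210)).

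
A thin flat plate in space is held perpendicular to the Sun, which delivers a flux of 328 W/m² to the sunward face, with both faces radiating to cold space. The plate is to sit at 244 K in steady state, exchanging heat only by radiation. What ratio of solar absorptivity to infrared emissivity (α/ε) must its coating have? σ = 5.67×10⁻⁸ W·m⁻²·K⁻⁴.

Balance: αS·A = εσ·2A·T⁴ ⇒ α/ε = 2σT⁴/S.
α/ε = 2·5.67×10⁻⁸·(244)⁴/328 = 2·5.67×10⁻⁸·3.545×10⁹/328.

α/ε ≈ 1.23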